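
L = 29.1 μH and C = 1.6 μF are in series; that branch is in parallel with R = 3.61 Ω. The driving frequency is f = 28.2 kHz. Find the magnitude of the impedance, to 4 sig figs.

1.485 Ω

ω = 2πf = 177200 rad/s
X_L = ωL = 5.156 Ω
X_C = 1/(ωC) = 3.527 Ω
Branch 1: Z₁ = R = 3.610 Ω
Branch 2 (series LC): Z₂ = j(X_L − X_C) = j1.629 Ω
Parallel: Z = Z₁Z₂/(Z₁+Z₂), |Z| = 1.485 Ω, ∠Z = 65.72°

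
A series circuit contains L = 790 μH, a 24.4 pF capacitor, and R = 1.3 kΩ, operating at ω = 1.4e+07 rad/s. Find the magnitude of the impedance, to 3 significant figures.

X_L = ωL = 11100 Ω
X_C = 1/(ωC) = 2930 Ω
Net reactance X = X_L − X_C = 8130 Ω
Z = 1300 + j8130 Ω
|Z| = √(1300² + 8130²) = 8240 Ω

8240 Ω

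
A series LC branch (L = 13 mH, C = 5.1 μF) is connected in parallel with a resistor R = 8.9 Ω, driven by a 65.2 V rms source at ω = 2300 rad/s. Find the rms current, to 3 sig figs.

7.42 A

X_L = ωL = 29.9 Ω
X_C = 1/(ωC) = 85.3 Ω
Branch 1: Z₁ = R = 8.90 Ω
Branch 2 (series LC): Z₂ = j(X_L − X_C) = −j55.4 Ω
Parallel: Z = Z₁Z₂/(Z₁+Z₂), |Z| = 8.79 Ω, ∠Z = -9.13°
I = V/|Z| = 65.2/8.79 = 7.42 A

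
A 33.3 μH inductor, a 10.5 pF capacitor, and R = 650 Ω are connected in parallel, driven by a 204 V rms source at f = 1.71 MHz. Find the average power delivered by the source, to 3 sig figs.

64.0 W

ω = 2πf = 1.074e+07 rad/s
X_L = ωL = 358 Ω
X_C = 1/(ωC) = 8860 Ω
Parallel: admittances add. Y = 1/R + 1/(jωL) + jωC
Y = (0.00154 − j0.00268) S
|Y| = 0.00309 S → |Z| = 1/|Y| = 323 Ω, ∠Z = −∠Y = 60.2°
I = V/|Z| = 631 mA
P = VI cos φ = 204 × 0.631 × cos(60.2°) = 64.0 W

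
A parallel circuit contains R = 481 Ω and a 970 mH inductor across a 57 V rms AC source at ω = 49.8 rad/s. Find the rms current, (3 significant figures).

X_L = ωL = 48.3 Ω
Parallel: admittances add. Y = 1/R + 1/(jωL)
Y = (0.00208 − j0.0207) S
|Y| = 0.0208 S → |Z| = 1/|Y| = 48.1 Ω, ∠Z = −∠Y = 84.3°
I = V/|Z| = 57/48.1 = 1.19 A

1.19 A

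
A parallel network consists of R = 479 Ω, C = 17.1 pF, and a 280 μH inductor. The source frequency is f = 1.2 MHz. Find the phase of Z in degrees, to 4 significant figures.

9.377°

ω = 2πf = 7.54e+06 rad/s
X_L = ωL = 2111 Ω
X_C = 1/(ωC) = 7756 Ω
Parallel: admittances add. Y = 1/R + 1/(jωL) + jωC
Y = (0.002088 − j0.0003447) S
|Y| = 0.002116 S → |Z| = 1/|Y| = 472.6 Ω, ∠Z = −∠Y = 9.377°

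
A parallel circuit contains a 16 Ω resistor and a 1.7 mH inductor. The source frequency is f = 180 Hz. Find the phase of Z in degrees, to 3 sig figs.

ω = 2πf = 1131 rad/s
X_L = ωL = 1.92 Ω
Parallel: admittances add. Y = 1/R + 1/(jωL)
Y = (0.0625 − j0.520) S
|Y| = 0.524 S → |Z| = 1/|Y| = 1.91 Ω, ∠Z = −∠Y = 83.1°

83.1°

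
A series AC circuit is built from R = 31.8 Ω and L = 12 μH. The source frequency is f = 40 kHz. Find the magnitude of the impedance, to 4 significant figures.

31.94 Ω

ω = 2πf = 251300 rad/s
X_L = ωL = 3.016 Ω
Z = 31.80 + j3.016 Ω
|Z| = √(31.80² + 3.016²) = 31.94 Ω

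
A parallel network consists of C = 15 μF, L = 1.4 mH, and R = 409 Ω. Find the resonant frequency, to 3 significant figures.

ω₀ = 1/√(LC) = 1/√(0.0014 × 1.5e-05) = 6901 rad/s
f₀ = ω₀/(2π) = 1.10 kHz

1.10 kHz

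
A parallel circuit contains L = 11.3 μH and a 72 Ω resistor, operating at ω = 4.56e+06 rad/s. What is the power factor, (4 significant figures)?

0.5820

X_L = ωL = 51.53 Ω
Parallel: admittances add. Y = 1/R + 1/(jωL)
Y = (0.01389 − j0.01941) S
|Y| = 0.02386 S → |Z| = 1/|Y| = 41.90 Ω, ∠Z = −∠Y = 54.41°
cos φ = cos(54.41°) = 0.5820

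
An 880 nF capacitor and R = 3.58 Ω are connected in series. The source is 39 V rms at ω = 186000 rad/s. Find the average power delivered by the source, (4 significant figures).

108.6 W

X_C = 1/(ωC) = 6.109 Ω
Z = 3.580 − j6.109 Ω
|Z| = √(3.580² + 6.109²) = 7.081 Ω
∠Z = arctan(-6.109/3.580) = -59.63°
I = V/|Z| = 5.508 A
P = VI cos φ = 39 × 5.508 × cos(-59.63°) = 108.6 W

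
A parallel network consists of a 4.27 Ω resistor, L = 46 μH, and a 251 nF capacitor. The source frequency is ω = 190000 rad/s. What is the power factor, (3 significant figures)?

0.962

X_L = ωL = 8.74 Ω
X_C = 1/(ωC) = 21.0 Ω
Parallel: admittances add. Y = 1/R + 1/(jωL) + jωC
Y = (0.234 − j0.0667) S
|Y| = 0.244 S → |Z| = 1/|Y| = 4.11 Ω, ∠Z = −∠Y = 15.9°
cos φ = cos(15.9°) = 0.962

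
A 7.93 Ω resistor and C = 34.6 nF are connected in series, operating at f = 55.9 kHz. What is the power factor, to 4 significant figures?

0.09593

ω = 2πf = 351200 rad/s
X_C = 1/(ωC) = 82.29 Ω
Z = 7.930 − j82.29 Ω
|Z| = √(7.930² + 82.29²) = 82.67 Ω
∠Z = arctan(-82.29/7.930) = -84.50°
cos φ = cos(-84.50°) = 0.09593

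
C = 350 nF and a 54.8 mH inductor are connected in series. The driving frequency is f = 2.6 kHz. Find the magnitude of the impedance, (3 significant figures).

720 Ω

ω = 2πf = 16340 rad/s
X_L = ωL = 895 Ω
X_C = 1/(ωC) = 175 Ω
Net reactance X = X_L − X_C = 720 Ω
Z = j720 Ω
|Z| = √(0² + 720²) = 720 Ω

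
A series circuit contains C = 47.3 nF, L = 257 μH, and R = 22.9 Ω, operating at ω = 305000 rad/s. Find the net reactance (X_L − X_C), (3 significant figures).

9.07 Ω

X_L = ωL = 78.4 Ω
X_C = 1/(ωC) = 69.3 Ω
X = 78.4 − 69.3 = 9.07 Ω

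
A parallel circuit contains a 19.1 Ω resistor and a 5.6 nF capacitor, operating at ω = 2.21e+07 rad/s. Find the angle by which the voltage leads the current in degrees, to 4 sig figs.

X_C = 1/(ωC) = 8.080 Ω
Parallel: admittances add. Y = 1/R + jωC
Y = (0.05236 + j0.1238) S
|Y| = 0.1344 S → |Z| = 1/|Y| = 7.442 Ω, ∠Z = −∠Y = -67.07°

-67.07°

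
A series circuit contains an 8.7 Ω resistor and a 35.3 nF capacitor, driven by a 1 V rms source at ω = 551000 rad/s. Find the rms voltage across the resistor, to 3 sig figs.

X_C = 1/(ωC) = 51.4 Ω
Z = 8.70 − j51.4 Ω
|Z| = √(8.70² + 51.4²) = 52.1 Ω
I = V/|Z| = 19.2 mA
V_R = I·|Z_R| = 0.0192 × 8.70 = 0.167 V

0.167 V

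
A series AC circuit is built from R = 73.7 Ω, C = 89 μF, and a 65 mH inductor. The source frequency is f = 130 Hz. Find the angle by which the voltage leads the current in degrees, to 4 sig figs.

28.09°

ω = 2πf = 816.8 rad/s
X_L = ωL = 53.09 Ω
X_C = 1/(ωC) = 13.76 Ω
Net reactance X = X_L − X_C = 39.34 Ω
Z = 73.70 + j39.34 Ω
|Z| = √(73.70² + 39.34²) = 83.54 Ω
∠Z = arctan(39.34/73.70) = 28.09°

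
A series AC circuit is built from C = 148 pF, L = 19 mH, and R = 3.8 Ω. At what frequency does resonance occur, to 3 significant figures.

ω₀ = 1/√(LC) = 1/√(0.019 × 1.48e-10) = 596300 rad/s
f₀ = ω₀/(2π) = 94.9 kHz

94.9 kHz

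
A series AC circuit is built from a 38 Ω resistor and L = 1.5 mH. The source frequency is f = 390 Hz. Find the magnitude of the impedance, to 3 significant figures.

ω = 2πf = 2450 rad/s
X_L = ωL = 3.68 Ω
Z = 38.0 + j3.68 Ω
|Z| = √(38.0² + 3.68²) = 38.2 Ω

38.2 Ω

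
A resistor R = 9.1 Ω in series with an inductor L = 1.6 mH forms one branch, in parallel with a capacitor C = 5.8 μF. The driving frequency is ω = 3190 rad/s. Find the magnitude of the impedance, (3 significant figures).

X_L = ωL = 5.10 Ω
X_C = 1/(ωC) = 54.0 Ω
Branch 1 (R+jX_L): Z₁ = 9.10 + j5.10 Ω, |Z₁| = 10.4 Ω
Branch 2 (−jX_C): Z₂ = −j54.0 Ω
Parallel: Z = Z₁Z₂/(Z₁+Z₂), |Z| = 11.3 Ω, ∠Z = 18.8°

11.3 Ω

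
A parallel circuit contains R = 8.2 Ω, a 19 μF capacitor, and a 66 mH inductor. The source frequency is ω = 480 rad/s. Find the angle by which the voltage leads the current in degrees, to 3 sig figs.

X_L = ωL = 31.7 Ω
X_C = 1/(ωC) = 110 Ω
Parallel: admittances add. Y = 1/R + 1/(jωL) + jωC
Y = (0.122 − j0.0224) S
|Y| = 0.124 S → |Z| = 1/|Y| = 8.06 Ω, ∠Z = −∠Y = 10.4°

10.4°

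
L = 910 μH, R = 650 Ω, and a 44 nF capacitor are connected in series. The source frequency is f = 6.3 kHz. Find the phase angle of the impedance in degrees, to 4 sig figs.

-39.62°

ω = 2πf = 39580 rad/s
X_L = ωL = 36.02 Ω
X_C = 1/(ωC) = 574.2 Ω
Net reactance X = X_L − X_C = -538.1 Ω
Z = 650.0 − j538.1 Ω
|Z| = √(650.0² + 538.1²) = 843.9 Ω
∠Z = arctan(-538.1/650.0) = -39.62°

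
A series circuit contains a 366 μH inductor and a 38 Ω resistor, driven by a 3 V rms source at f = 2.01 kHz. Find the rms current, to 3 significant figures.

78.4 mA

ω = 2πf = 12630 rad/s
X_L = ωL = 4.62 Ω
Z = 38.0 + j4.62 Ω
|Z| = √(38.0² + 4.62²) = 38.3 Ω
I = V/|Z| = 3/38.3 = 78.4 mA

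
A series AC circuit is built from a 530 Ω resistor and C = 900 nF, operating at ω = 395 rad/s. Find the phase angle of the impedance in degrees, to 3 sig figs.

-79.3°

X_C = 1/(ωC) = 2810 Ω
Z = 530 − j2810 Ω
|Z| = √(530² + 2810²) = 2860 Ω
∠Z = arctan(-2810/530) = -79.3°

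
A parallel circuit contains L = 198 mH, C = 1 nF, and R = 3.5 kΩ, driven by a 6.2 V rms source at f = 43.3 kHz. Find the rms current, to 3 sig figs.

ω = 2πf = 272100 rad/s
X_L = ωL = 53900 Ω
X_C = 1/(ωC) = 3680 Ω
Parallel: admittances add. Y = 1/R + 1/(jωL) + jωC
Y = (0.000286 + j0.000253) S
|Y| = 0.000382 S → |Z| = 1/|Y| = 2620 Ω, ∠Z = −∠Y = -41.6°
I = V/|Z| = 6.2/2620 = 2.37 mA

2.37 mA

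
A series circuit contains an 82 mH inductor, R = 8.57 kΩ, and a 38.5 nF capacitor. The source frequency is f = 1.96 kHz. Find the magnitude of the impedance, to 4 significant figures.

8640 Ω

ω = 2πf = 12320 rad/s
X_L = ωL = 1010 Ω
X_C = 1/(ωC) = 2109 Ω
Net reactance X = X_L − X_C = -1099 Ω
Z = 8570 − j1099 Ω
|Z| = √(8570² + 1099²) = 8640 Ω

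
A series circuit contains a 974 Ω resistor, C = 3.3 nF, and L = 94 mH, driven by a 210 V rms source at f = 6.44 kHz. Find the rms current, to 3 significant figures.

55.1 mA

ω = 2πf = 40460 rad/s
X_L = ωL = 3800 Ω
X_C = 1/(ωC) = 7490 Ω
Net reactance X = X_L − X_C = -3690 Ω
Z = 974 − j3690 Ω
|Z| = √(974² + 3690²) = 3810 Ω
I = V/|Z| = 210/3810 = 55.1 mA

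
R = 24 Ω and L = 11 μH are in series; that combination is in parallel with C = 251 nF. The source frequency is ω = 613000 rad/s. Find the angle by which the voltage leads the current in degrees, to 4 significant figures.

X_L = ωL = 6.743 Ω
X_C = 1/(ωC) = 6.499 Ω
Branch 1 (R+jX_L): Z₁ = 24.00 + j6.743 Ω, |Z₁| = 24.93 Ω
Branch 2 (−jX_C): Z₂ = −j6.499 Ω
Parallel: Z = Z₁Z₂/(Z₁+Z₂), |Z| = 6.751 Ω, ∠Z = -74.89°

-74.89°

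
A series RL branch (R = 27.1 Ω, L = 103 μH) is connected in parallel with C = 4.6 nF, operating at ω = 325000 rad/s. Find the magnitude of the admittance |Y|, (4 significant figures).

X_L = ωL = 33.48 Ω
X_C = 1/(ωC) = 668.9 Ω
Branch 1 (R+jX_L): Z₁ = 27.10 + j33.48 Ω, |Z₁| = 43.07 Ω
Branch 2 (−jX_C): Z₂ = −j668.9 Ω
Parallel: Z = Z₁Z₂/(Z₁+Z₂), |Z| = 45.30 Ω, ∠Z = 48.57°
|Y| = 1/|Z| = 22.08 mS

22.08 mS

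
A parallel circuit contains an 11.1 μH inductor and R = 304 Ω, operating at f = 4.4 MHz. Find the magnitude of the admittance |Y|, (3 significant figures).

ω = 2πf = 2.765e+07 rad/s
X_L = ωL = 307 Ω
Parallel: admittances add. Y = 1/R + 1/(jωL)
Y = (0.00329 − j0.00326) S
|Y| = 0.00463 S → |Z| = 1/|Y| = 216 Ω, ∠Z = −∠Y = 44.7°

4.63 mS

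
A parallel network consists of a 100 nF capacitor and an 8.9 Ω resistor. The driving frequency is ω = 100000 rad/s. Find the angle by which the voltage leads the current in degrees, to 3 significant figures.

-5.09°

X_C = 1/(ωC) = 100 Ω
Parallel: admittances add. Y = 1/R + jωC
Y = (0.112 + j0.0100) S
|Y| = 0.113 S → |Z| = 1/|Y| = 8.86 Ω, ∠Z = −∠Y = -5.09°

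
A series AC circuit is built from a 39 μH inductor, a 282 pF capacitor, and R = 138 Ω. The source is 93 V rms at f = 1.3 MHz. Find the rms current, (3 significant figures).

517 mA

ω = 2πf = 8.168e+06 rad/s
X_L = ωL = 319 Ω
X_C = 1/(ωC) = 434 Ω
Net reactance X = X_L − X_C = -116 Ω
Z = 138 − j116 Ω
|Z| = √(138² + 116²) = 180 Ω
I = V/|Z| = 93/180 = 517 mA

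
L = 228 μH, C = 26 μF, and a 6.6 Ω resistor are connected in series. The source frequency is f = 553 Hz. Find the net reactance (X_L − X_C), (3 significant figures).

-10.3 Ω

ω = 2πf = 3475 rad/s
X_L = ωL = 0.792 Ω
X_C = 1/(ωC) = 11.1 Ω
X = 0.792 − 11.1 = -10.3 Ω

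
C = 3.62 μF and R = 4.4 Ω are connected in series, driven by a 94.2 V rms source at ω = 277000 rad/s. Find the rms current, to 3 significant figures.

20.9 A

X_C = 1/(ωC) = 0.997 Ω
Z = 4.40 − j0.997 Ω
|Z| = √(4.40² + 0.997²) = 4.51 Ω
I = V/|Z| = 94.2/4.51 = 20.9 A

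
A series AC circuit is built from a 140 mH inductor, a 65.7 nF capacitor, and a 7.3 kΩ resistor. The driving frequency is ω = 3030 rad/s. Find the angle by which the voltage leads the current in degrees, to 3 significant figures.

X_L = ωL = 424 Ω
X_C = 1/(ωC) = 5020 Ω
Net reactance X = X_L − X_C = -4600 Ω
Z = 7300 − j4600 Ω
|Z| = √(7300² + 4600²) = 8630 Ω
∠Z = arctan(-4600/7300) = -32.2°

-32.2°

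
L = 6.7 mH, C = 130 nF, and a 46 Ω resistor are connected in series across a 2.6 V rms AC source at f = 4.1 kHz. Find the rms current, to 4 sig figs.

ω = 2πf = 25760 rad/s
X_L = ωL = 172.6 Ω
X_C = 1/(ωC) = 298.6 Ω
Net reactance X = X_L − X_C = -126.0 Ω
Z = 46.00 − j126.0 Ω
|Z| = √(46.00² + 126.0²) = 134.1 Ω
I = V/|Z| = 2.6/134.1 = 19.38 mA

19.38 mA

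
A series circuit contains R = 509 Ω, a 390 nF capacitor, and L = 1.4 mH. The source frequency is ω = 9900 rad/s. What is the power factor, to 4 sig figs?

X_L = ωL = 13.86 Ω
X_C = 1/(ωC) = 259.0 Ω
Net reactance X = X_L − X_C = -245.1 Ω
Z = 509.0 − j245.1 Ω
|Z| = √(509.0² + 245.1²) = 565.0 Ω
∠Z = arctan(-245.1/509.0) = -25.72°
cos φ = cos(-25.72°) = 0.9010

0.9010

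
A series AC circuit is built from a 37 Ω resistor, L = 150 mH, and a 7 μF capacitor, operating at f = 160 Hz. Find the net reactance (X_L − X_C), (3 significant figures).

ω = 2πf = 1005 rad/s
X_L = ωL = 151 Ω
X_C = 1/(ωC) = 142 Ω
X = 151 − 142 = 8.69 Ω

8.69 Ω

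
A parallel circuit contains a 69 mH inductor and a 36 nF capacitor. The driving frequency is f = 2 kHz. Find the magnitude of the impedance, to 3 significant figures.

ω = 2πf = 12570 rad/s
X_L = ωL = 867 Ω
X_C = 1/(ωC) = 2210 Ω
Parallel: admittances add. Y = 1/(jωL) + jωC
Y = (0 − j0.000701) S
|Y| = 0.000701 S → |Z| = 1/|Y| = 1430 Ω, ∠Z = −∠Y = 90.0°

1430 Ω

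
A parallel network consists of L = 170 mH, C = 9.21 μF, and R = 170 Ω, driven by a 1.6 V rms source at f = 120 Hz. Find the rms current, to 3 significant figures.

ω = 2πf = 754.0 rad/s
X_L = ωL = 128 Ω
X_C = 1/(ωC) = 144 Ω
Parallel: admittances add. Y = 1/R + 1/(jωL) + jωC
Y = (0.00588 − j0.000858) S
|Y| = 0.00594 S → |Z| = 1/|Y| = 168 Ω, ∠Z = −∠Y = 8.29°
I = V/|Z| = 1.6/168 = 9.51 mA

9.51 mA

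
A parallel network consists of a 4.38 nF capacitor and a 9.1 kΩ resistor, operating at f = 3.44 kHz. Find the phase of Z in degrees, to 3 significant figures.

-40.7°

ω = 2πf = 21610 rad/s
X_C = 1/(ωC) = 10600 Ω
Parallel: admittances add. Y = 1/R + jωC
Y = (0.000110 + j9.47e-05) S
|Y| = 0.000145 S → |Z| = 1/|Y| = 6890 Ω, ∠Z = −∠Y = -40.7°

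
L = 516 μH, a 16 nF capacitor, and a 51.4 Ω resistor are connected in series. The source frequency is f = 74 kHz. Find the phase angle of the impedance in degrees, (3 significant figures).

ω = 2πf = 465000 rad/s
X_L = ωL = 240 Ω
X_C = 1/(ωC) = 134 Ω
Net reactance X = X_L − X_C = 105 Ω
Z = 51.4 + j105 Ω
|Z| = √(51.4² + 105²) = 117 Ω
∠Z = arctan(105/51.4) = 64.0°

64.0°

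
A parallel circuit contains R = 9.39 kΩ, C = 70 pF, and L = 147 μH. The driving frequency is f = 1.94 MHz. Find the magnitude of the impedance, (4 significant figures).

3187 Ω

ω = 2πf = 1.219e+07 rad/s
X_L = ωL = 1792 Ω
X_C = 1/(ωC) = 1172 Ω
Parallel: admittances add. Y = 1/R + 1/(jωL) + jωC
Y = (0.0001065 + j0.0002952) S
|Y| = 0.0003138 S → |Z| = 1/|Y| = 3187 Ω, ∠Z = −∠Y = -70.16°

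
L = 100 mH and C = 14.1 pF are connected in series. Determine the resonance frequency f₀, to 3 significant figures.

134 kHz

ω₀ = 1/√(LC) = 1/√(0.1 × 1.41e-11) = 842200 rad/s
f₀ = ω₀/(2π) = 134 kHz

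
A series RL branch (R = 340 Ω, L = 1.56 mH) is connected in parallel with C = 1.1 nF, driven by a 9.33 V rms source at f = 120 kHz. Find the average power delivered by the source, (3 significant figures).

ω = 2πf = 754000 rad/s
X_L = ωL = 1180 Ω
X_C = 1/(ωC) = 1210 Ω
Branch 1 (R+jX_L): Z₁ = 340 + j1180 Ω, |Z₁| = 1220 Ω
Branch 2 (−jX_C): Z₂ = −j1210 Ω
Parallel: Z = Z₁Z₂/(Z₁+Z₂), |Z| = 4330 Ω, ∠Z = -11.2°
I = V/|Z| = 2.16 mA
P = VI cos φ = 9.33 × 0.00216 × cos(-11.2°) = 19.7 mW

19.7 mW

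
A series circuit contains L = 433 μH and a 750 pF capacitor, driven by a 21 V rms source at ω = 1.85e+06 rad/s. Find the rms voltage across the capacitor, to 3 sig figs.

X_L = ωL = 801 Ω
X_C = 1/(ωC) = 721 Ω
Net reactance X = X_L − X_C = 80.3 Ω
Z = j80.3 Ω
|Z| = √(0² + 80.3²) = 80.3 Ω
I = V/|Z| = 261 mA
V_C = I·|Z_C| = 0.261 × 721 = 188 V

188 V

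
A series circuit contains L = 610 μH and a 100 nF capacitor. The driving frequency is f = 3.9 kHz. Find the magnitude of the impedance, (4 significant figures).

ω = 2πf = 24500 rad/s
X_L = ωL = 14.95 Ω
X_C = 1/(ωC) = 408.1 Ω
Net reactance X = X_L − X_C = -393.1 Ω
Z = − j393.1 Ω
|Z| = √(0² + 393.1²) = 393.1 Ω

393.1 Ω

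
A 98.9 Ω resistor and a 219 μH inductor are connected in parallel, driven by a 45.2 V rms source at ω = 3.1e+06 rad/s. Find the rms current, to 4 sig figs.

X_L = ωL = 678.9 Ω
Parallel: admittances add. Y = 1/R + 1/(jωL)
Y = (0.01011 − j0.001473) S
|Y| = 0.01022 S → |Z| = 1/|Y| = 97.87 Ω, ∠Z = −∠Y = 8.288°
I = V/|Z| = 45.2/97.87 = 461.9 mA

461.9 mA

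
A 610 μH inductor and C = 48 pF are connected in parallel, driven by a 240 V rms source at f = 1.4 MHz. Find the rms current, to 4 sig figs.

56.61 mA

ω = 2πf = 8.796e+06 rad/s
X_L = ωL = 5366 Ω
X_C = 1/(ωC) = 2368 Ω
Parallel: admittances add. Y = 1/(jωL) + jωC
Y = (0 + j0.0002359) S
|Y| = 0.0002359 S → |Z| = 1/|Y| = 4240 Ω, ∠Z = −∠Y = -90.00°
I = V/|Z| = 240/4240 = 56.61 mA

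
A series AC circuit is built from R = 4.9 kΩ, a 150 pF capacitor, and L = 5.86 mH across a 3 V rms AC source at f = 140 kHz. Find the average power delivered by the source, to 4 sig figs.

1.476 mW

ω = 2πf = 879600 rad/s
X_L = ωL = 5155 Ω
X_C = 1/(ωC) = 7579 Ω
Net reactance X = X_L − X_C = -2424 Ω
Z = 4900 − j2424 Ω
|Z| = √(4900² + 2424²) = 5467 Ω
∠Z = arctan(-2424/4900) = -26.32°
I = V/|Z| = 548.8 μA
P = VI cos φ = 3 × 0.0005488 × cos(-26.32°) = 1.476 mW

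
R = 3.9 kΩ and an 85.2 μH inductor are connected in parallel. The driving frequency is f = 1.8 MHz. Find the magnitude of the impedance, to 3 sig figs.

ω = 2πf = 1.131e+07 rad/s
X_L = ωL = 964 Ω
Parallel: admittances add. Y = 1/R + 1/(jωL)
Y = (0.000256 − j0.00104) S
|Y| = 0.00107 S → |Z| = 1/|Y| = 935 Ω, ∠Z = −∠Y = 76.1°

935 Ω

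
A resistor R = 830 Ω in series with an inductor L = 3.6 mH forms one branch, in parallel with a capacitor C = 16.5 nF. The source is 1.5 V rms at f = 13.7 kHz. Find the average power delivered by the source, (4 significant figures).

2.379 mW

ω = 2πf = 86080 rad/s
X_L = ωL = 309.9 Ω
X_C = 1/(ωC) = 704.1 Ω
Branch 1 (R+jX_L): Z₁ = 830.0 + j309.9 Ω, |Z₁| = 886.0 Ω
Branch 2 (−jX_C): Z₂ = −j704.1 Ω
Parallel: Z = Z₁Z₂/(Z₁+Z₂), |Z| = 678.9 Ω, ∠Z = -44.12°
I = V/|Z| = 2.210 mA
P = VI cos φ = 1.5 × 0.002210 × cos(-44.12°) = 2.379 mW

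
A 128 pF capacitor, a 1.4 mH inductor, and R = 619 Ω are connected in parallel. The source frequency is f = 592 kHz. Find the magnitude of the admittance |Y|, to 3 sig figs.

ω = 2πf = 3.72e+06 rad/s
X_L = ωL = 5210 Ω
X_C = 1/(ωC) = 2100 Ω
Parallel: admittances add. Y = 1/R + 1/(jωL) + jωC
Y = (0.00162 + j0.000284) S
|Y| = 0.00164 S → |Z| = 1/|Y| = 610 Ω, ∠Z = −∠Y = -9.97°

1.64 mS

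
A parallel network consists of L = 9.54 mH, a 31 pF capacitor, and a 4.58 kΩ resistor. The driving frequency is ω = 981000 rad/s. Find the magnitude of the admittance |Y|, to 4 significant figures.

X_L = ωL = 9359 Ω
X_C = 1/(ωC) = 32880 Ω
Parallel: admittances add. Y = 1/R + 1/(jωL) + jωC
Y = (0.0002183 − j7.644e-05) S
|Y| = 0.0002313 S → |Z| = 1/|Y| = 4323 Ω, ∠Z = −∠Y = 19.30°

231.3 μS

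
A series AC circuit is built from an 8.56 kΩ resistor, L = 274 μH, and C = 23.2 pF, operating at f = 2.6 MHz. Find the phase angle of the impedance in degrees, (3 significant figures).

ω = 2πf = 1.634e+07 rad/s
X_L = ωL = 4480 Ω
X_C = 1/(ωC) = 2640 Ω
Net reactance X = X_L − X_C = 1840 Ω
Z = 8560 + j1840 Ω
|Z| = √(8560² + 1840²) = 8760 Ω
∠Z = arctan(1840/8560) = 12.1°

12.1°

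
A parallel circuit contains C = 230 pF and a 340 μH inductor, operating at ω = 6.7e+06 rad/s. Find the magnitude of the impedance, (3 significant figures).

907 Ω

X_L = ωL = 2280 Ω
X_C = 1/(ωC) = 649 Ω
Parallel: admittances add. Y = 1/(jωL) + jωC
Y = (0 + j0.00110) S
|Y| = 0.00110 S → |Z| = 1/|Y| = 907 Ω, ∠Z = −∠Y = -90.0°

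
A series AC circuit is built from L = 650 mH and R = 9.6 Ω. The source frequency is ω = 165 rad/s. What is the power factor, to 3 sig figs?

X_L = ωL = 107 Ω
Z = 9.60 + j107 Ω
|Z| = √(9.60² + 107²) = 108 Ω
∠Z = arctan(107/9.60) = 84.9°
cos φ = cos(84.9°) = 0.0892

0.0892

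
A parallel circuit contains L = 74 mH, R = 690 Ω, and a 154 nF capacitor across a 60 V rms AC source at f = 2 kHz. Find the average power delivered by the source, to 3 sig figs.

ω = 2πf = 12570 rad/s
X_L = ωL = 930 Ω
X_C = 1/(ωC) = 517 Ω
Parallel: admittances add. Y = 1/R + 1/(jωL) + jωC
Y = (0.00145 + j0.000860) S
|Y| = 0.00169 S → |Z| = 1/|Y| = 593 Ω, ∠Z = −∠Y = -30.7°
I = V/|Z| = 101 mA
P = VI cos φ = 60 × 0.101 × cos(-30.7°) = 5.22 W

5.22 W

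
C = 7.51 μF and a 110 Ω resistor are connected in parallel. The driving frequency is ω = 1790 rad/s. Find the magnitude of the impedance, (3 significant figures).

X_C = 1/(ωC) = 74.4 Ω
Parallel: admittances add. Y = 1/R + jωC
Y = (0.00909 + j0.0134) S
|Y| = 0.0162 S → |Z| = 1/|Y| = 61.6 Ω, ∠Z = −∠Y = -55.9°

61.6 Ω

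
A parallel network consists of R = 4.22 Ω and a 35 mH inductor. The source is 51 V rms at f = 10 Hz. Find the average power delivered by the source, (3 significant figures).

ω = 2πf = 62.83 rad/s
X_L = ωL = 2.20 Ω
Parallel: admittances add. Y = 1/R + 1/(jωL)
Y = (0.237 − j0.455) S
|Y| = 0.513 S → |Z| = 1/|Y| = 1.95 Ω, ∠Z = −∠Y = 62.5°
I = V/|Z| = 26.2 A
P = VI cos φ = 51 × 26.2 × cos(62.5°) = 616 W

616 W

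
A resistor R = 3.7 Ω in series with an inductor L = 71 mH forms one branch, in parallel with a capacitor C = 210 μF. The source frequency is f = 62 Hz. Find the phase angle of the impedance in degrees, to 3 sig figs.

ω = 2πf = 389.6 rad/s
X_L = ωL = 27.7 Ω
X_C = 1/(ωC) = 12.2 Ω
Branch 1 (R+jX_L): Z₁ = 3.70 + j27.7 Ω, |Z₁| = 27.9 Ω
Branch 2 (−jX_C): Z₂ = −j12.2 Ω
Parallel: Z = Z₁Z₂/(Z₁+Z₂), |Z| = 21.5 Ω, ∠Z = -84.1°

-84.1°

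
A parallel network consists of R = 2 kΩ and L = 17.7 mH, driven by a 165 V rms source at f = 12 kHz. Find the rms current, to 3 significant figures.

ω = 2πf = 75400 rad/s
X_L = ωL = 1330 Ω
Parallel: admittances add. Y = 1/R + 1/(jωL)
Y = (0.000500 − j0.000749) S
|Y| = 0.000901 S → |Z| = 1/|Y| = 1110 Ω, ∠Z = −∠Y = 56.3°
I = V/|Z| = 165/1110 = 149 mA

149 mA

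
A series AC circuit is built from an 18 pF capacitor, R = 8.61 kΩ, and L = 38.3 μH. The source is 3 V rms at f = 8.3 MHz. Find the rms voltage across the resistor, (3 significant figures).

ω = 2πf = 5.215e+07 rad/s
X_L = ωL = 2000 Ω
X_C = 1/(ωC) = 1070 Ω
Net reactance X = X_L − X_C = 932 Ω
Z = 8610 + j932 Ω
|Z| = √(8610² + 932²) = 8660 Ω
I = V/|Z| = 346 μA
V_R = I·|Z_R| = 0.000346 × 8610 = 2.98 V

2.98 V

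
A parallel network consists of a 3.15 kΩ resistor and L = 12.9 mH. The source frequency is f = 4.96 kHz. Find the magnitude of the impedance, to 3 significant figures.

399 Ω

ω = 2πf = 31160 rad/s
X_L = ωL = 402 Ω
Parallel: admittances add. Y = 1/R + 1/(jωL)
Y = (0.000317 − j0.00249) S
|Y| = 0.00251 S → |Z| = 1/|Y| = 399 Ω, ∠Z = −∠Y = 82.7°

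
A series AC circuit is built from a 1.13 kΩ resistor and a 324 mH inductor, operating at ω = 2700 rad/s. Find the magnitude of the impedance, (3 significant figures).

X_L = ωL = 875 Ω
Z = 1130 + j875 Ω
|Z| = √(1130² + 875²) = 1430 Ω

1430 Ω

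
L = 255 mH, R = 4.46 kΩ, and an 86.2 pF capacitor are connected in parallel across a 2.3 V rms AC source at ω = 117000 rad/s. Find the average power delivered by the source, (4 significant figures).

1.186 mW

X_L = ωL = 29840 Ω
X_C = 1/(ωC) = 99150 Ω
Parallel: admittances add. Y = 1/R + 1/(jωL) + jωC
Y = (0.0002242 − j2.343e-05) S
|Y| = 0.0002254 S → |Z| = 1/|Y| = 4436 Ω, ∠Z = −∠Y = 5.966°
I = V/|Z| = 518.5 μA
P = VI cos φ = 2.3 × 0.0005185 × cos(5.966°) = 1.186 mW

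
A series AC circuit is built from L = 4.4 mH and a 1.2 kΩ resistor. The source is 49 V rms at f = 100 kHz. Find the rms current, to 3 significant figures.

ω = 2πf = 628300 rad/s
X_L = ωL = 2760 Ω
Z = 1200 + j2760 Ω
|Z| = √(1200² + 2760²) = 3010 Ω
I = V/|Z| = 49/3010 = 16.3 mA

16.3 mA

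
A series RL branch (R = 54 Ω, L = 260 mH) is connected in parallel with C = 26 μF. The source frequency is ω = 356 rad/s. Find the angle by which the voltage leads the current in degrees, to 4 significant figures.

X_L = ωL = 92.56 Ω
X_C = 1/(ωC) = 108.0 Ω
Branch 1 (R+jX_L): Z₁ = 54.00 + j92.56 Ω, |Z₁| = 107.2 Ω
Branch 2 (−jX_C): Z₂ = −j108.0 Ω
Parallel: Z = Z₁Z₂/(Z₁+Z₂), |Z| = 206.1 Ω, ∠Z = -14.27°

-14.27°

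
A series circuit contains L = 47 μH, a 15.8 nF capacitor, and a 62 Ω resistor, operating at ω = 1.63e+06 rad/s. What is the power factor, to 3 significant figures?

X_L = ωL = 76.6 Ω
X_C = 1/(ωC) = 38.8 Ω
Net reactance X = X_L − X_C = 37.8 Ω
Z = 62.0 + j37.8 Ω
|Z| = √(62.0² + 37.8²) = 72.6 Ω
∠Z = arctan(37.8/62.0) = 31.4°
cos φ = cos(31.4°) = 0.854

0.854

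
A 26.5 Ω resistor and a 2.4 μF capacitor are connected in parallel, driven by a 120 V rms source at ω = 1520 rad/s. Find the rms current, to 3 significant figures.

X_C = 1/(ωC) = 274 Ω
Parallel: admittances add. Y = 1/R + jωC
Y = (0.0377 + j0.00365) S
|Y| = 0.0379 S → |Z| = 1/|Y| = 26.4 Ω, ∠Z = −∠Y = -5.52°
I = V/|Z| = 120/26.4 = 4.55 A

4.55 A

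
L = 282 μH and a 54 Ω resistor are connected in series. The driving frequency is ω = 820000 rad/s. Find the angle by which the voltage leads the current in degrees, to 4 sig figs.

X_L = ωL = 231.2 Ω
Z = 54.00 + j231.2 Ω
|Z| = √(54.00² + 231.2²) = 237.5 Ω
∠Z = arctan(231.2/54.00) = 76.86°

76.86°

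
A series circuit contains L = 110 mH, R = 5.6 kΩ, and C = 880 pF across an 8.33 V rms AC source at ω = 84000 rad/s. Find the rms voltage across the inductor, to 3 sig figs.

X_L = ωL = 9240 Ω
X_C = 1/(ωC) = 13500 Ω
Net reactance X = X_L − X_C = -4290 Ω
Z = 5600 − j4290 Ω
|Z| = √(5600² + 4290²) = 7050 Ω
I = V/|Z| = 1.18 mA
V_L = I·|Z_L| = 0.00118 × 9240 = 10.9 V

10.9 V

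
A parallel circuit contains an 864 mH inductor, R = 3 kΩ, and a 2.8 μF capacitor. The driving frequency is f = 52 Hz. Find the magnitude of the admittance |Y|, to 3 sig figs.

ω = 2πf = 326.7 rad/s
X_L = ωL = 282 Ω
X_C = 1/(ωC) = 1090 Ω
Parallel: admittances add. Y = 1/R + 1/(jωL) + jωC
Y = (0.000333 − j0.00263) S
|Y| = 0.00265 S → |Z| = 1/|Y| = 378 Ω, ∠Z = −∠Y = 82.8°

2.65 mS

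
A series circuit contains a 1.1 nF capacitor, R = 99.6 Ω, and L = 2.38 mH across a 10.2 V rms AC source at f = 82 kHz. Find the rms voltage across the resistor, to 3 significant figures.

ω = 2πf = 515200 rad/s
X_L = ωL = 1230 Ω
X_C = 1/(ωC) = 1760 Ω
Net reactance X = X_L − X_C = -538 Ω
Z = 99.6 − j538 Ω
|Z| = √(99.6² + 538²) = 547 Ω
I = V/|Z| = 18.6 mA
V_R = I·|Z_R| = 0.0186 × 99.6 = 1.86 V

1.86 V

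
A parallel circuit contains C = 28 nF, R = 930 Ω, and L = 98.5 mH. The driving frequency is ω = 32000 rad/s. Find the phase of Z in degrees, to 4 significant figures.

X_L = ωL = 3152 Ω
X_C = 1/(ωC) = 1116 Ω
Parallel: admittances add. Y = 1/R + 1/(jωL) + jωC
Y = (0.001075 + j0.0005787) S
|Y| = 0.001221 S → |Z| = 1/|Y| = 818.9 Ω, ∠Z = −∠Y = -28.29°

-28.29°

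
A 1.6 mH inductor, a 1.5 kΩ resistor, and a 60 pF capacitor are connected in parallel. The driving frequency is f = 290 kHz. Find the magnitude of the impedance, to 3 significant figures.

1420 Ω

ω = 2πf = 1.822e+06 rad/s
X_L = ωL = 2920 Ω
X_C = 1/(ωC) = 9150 Ω
Parallel: admittances add. Y = 1/R + 1/(jωL) + jωC
Y = (0.000667 − j0.000234) S
|Y| = 0.000706 S → |Z| = 1/|Y| = 1420 Ω, ∠Z = −∠Y = 19.3°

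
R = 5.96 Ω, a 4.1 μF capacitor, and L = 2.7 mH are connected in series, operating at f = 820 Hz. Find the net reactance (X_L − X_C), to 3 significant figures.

ω = 2πf = 5152 rad/s
X_L = ωL = 13.9 Ω
X_C = 1/(ωC) = 47.3 Ω
X = 13.9 − 47.3 = -33.4 Ω

-33.4 Ω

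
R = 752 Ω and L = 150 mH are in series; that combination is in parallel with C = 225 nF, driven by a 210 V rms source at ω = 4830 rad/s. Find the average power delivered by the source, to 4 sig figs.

30.41 W

X_L = ωL = 724.5 Ω
X_C = 1/(ωC) = 920.2 Ω
Branch 1 (R+jX_L): Z₁ = 752.0 + j724.5 Ω, |Z₁| = 1044 Ω
Branch 2 (−jX_C): Z₂ = −j920.2 Ω
Parallel: Z = Z₁Z₂/(Z₁+Z₂), |Z| = 1237 Ω, ∠Z = -31.48°
I = V/|Z| = 169.8 mA
P = VI cos φ = 210 × 0.1698 × cos(-31.48°) = 30.41 W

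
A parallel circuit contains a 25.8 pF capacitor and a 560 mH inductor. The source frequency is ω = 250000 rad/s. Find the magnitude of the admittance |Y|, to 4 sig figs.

X_L = ωL = 140000 Ω
X_C = 1/(ωC) = 155000 Ω
Parallel: admittances add. Y = 1/(jωL) + jωC
Y = (0 − j6.929e-07) S
|Y| = 6.929e-07 S → |Z| = 1/|Y| = 1.443e+06 Ω, ∠Z = −∠Y = 90.00°

692.9 nS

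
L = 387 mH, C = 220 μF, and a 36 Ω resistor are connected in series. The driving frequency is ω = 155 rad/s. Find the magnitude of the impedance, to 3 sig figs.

47.3 Ω

X_L = ωL = 60.0 Ω
X_C = 1/(ωC) = 29.3 Ω
Net reactance X = X_L − X_C = 30.7 Ω
Z = 36.0 + j30.7 Ω
|Z| = √(36.0² + 30.7²) = 47.3 Ω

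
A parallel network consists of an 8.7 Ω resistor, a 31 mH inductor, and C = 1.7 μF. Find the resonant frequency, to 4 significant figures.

ω₀ = 1/√(LC) = 1/√(0.031 × 1.7e-06) = 4356 rad/s
f₀ = ω₀/(2π) = 693.3 Hz

693.3 Hz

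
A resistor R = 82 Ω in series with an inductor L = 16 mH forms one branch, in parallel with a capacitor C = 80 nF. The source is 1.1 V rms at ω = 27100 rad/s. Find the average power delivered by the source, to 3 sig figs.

X_L = ωL = 434 Ω
X_C = 1/(ωC) = 461 Ω
Branch 1 (R+jX_L): Z₁ = 82.0 + j434 Ω, |Z₁| = 441 Ω
Branch 2 (−jX_C): Z₂ = −j461 Ω
Parallel: Z = Z₁Z₂/(Z₁+Z₂), |Z| = 2350 Ω, ∠Z = 7.93°
I = V/|Z| = 468 μA
P = VI cos φ = 1.1 × 0.000468 × cos(7.93°) = 510 μW

510 μW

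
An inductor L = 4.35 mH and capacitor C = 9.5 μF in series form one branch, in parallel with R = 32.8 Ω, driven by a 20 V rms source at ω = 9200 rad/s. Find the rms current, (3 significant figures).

928 mA

X_L = ωL = 40.0 Ω
X_C = 1/(ωC) = 11.4 Ω
Branch 1: Z₁ = R = 32.8 Ω
Branch 2 (series LC): Z₂ = j(X_L − X_C) = j28.6 Ω
Parallel: Z = Z₁Z₂/(Z₁+Z₂), |Z| = 21.5 Ω, ∠Z = 48.9°
I = V/|Z| = 20/21.5 = 928 mA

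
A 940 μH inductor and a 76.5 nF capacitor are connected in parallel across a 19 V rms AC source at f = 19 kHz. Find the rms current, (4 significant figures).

ω = 2πf = 119400 rad/s
X_L = ωL = 112.2 Ω
X_C = 1/(ωC) = 109.5 Ω
Parallel: admittances add. Y = 1/(jωL) + jωC
Y = (0 + j0.0002214) S
|Y| = 0.0002214 S → |Z| = 1/|Y| = 4518 Ω, ∠Z = −∠Y = -90.00°
I = V/|Z| = 19/4518 = 4.206 mA

4.206 mA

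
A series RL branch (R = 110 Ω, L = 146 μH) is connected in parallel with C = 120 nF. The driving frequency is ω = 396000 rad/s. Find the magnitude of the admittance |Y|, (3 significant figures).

44.4 mS

X_L = ωL = 57.8 Ω
X_C = 1/(ωC) = 21.0 Ω
Branch 1 (R+jX_L): Z₁ = 110 + j57.8 Ω, |Z₁| = 124 Ω
Branch 2 (−jX_C): Z₂ = −j21.0 Ω
Parallel: Z = Z₁Z₂/(Z₁+Z₂), |Z| = 22.5 Ω, ∠Z = -80.8°
|Y| = 1/|Z| = 44.4 mS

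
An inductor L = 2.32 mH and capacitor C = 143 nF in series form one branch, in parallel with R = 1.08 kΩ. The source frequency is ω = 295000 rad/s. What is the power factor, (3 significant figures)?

0.522

X_L = ωL = 684 Ω
X_C = 1/(ωC) = 23.7 Ω
Branch 1: Z₁ = R = 1080 Ω
Branch 2 (series LC): Z₂ = j(X_L − X_C) = j661 Ω
Parallel: Z = Z₁Z₂/(Z₁+Z₂), |Z| = 564 Ω, ∠Z = 58.5°
cos φ = cos(58.5°) = 0.522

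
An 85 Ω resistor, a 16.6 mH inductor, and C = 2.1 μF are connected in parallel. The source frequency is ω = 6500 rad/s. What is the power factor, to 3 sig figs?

X_L = ωL = 108 Ω
X_C = 1/(ωC) = 73.3 Ω
Parallel: admittances add. Y = 1/R + 1/(jωL) + jωC
Y = (0.0118 + j0.00438) S
|Y| = 0.0126 S → |Z| = 1/|Y| = 79.7 Ω, ∠Z = −∠Y = -20.4°
cos φ = cos(-20.4°) = 0.937

0.937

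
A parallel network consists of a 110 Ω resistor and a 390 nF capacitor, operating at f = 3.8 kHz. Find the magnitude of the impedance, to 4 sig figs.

ω = 2πf = 23880 rad/s
X_C = 1/(ωC) = 107.4 Ω
Parallel: admittances add. Y = 1/R + jωC
Y = (0.009091 + j0.009312) S
|Y| = 0.01301 S → |Z| = 1/|Y| = 76.84 Ω, ∠Z = −∠Y = -45.69°

76.84 Ω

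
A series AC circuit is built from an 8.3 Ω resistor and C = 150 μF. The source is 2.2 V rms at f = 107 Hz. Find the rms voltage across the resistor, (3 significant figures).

ω = 2πf = 672.3 rad/s
X_C = 1/(ωC) = 9.92 Ω
Z = 8.30 − j9.92 Ω
|Z| = √(8.30² + 9.92²) = 12.9 Ω
I = V/|Z| = 170 mA
V_R = I·|Z_R| = 0.170 × 8.30 = 1.41 V

1.41 V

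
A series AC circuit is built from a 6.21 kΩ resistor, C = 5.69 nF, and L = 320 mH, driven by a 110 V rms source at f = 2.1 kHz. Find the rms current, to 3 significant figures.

ω = 2πf = 13190 rad/s
X_L = ωL = 4220 Ω
X_C = 1/(ωC) = 13300 Ω
Net reactance X = X_L − X_C = -9100 Ω
Z = 6210 − j9100 Ω
|Z| = √(6210² + 9100²) = 11000 Ω
I = V/|Z| = 110/11000 = 9.99 mA

9.99 mA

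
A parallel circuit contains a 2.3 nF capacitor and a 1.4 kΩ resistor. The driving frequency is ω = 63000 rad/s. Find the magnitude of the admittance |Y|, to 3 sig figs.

729 μS

X_C = 1/(ωC) = 6900 Ω
Parallel: admittances add. Y = 1/R + jωC
Y = (0.000714 + j0.000145) S
|Y| = 0.000729 S → |Z| = 1/|Y| = 1370 Ω, ∠Z = −∠Y = -11.5°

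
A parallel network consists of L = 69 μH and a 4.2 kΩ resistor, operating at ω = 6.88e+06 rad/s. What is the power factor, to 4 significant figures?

0.1123

X_L = ωL = 474.7 Ω
Parallel: admittances add. Y = 1/R + 1/(jωL)
Y = (0.0002381 − j0.002107) S
|Y| = 0.002120 S → |Z| = 1/|Y| = 471.7 Ω, ∠Z = −∠Y = 83.55°
cos φ = cos(83.55°) = 0.1123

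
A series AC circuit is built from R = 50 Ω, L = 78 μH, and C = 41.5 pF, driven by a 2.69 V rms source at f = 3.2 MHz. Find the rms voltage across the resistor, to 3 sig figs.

ω = 2πf = 2.011e+07 rad/s
X_L = ωL = 1570 Ω
X_C = 1/(ωC) = 1200 Ω
Net reactance X = X_L − X_C = 370 Ω
Z = 50.0 + j370 Ω
|Z| = √(50.0² + 370²) = 373 Ω
I = V/|Z| = 7.21 mA
V_R = I·|Z_R| = 0.00721 × 50.0 = 0.360 V

0.360 V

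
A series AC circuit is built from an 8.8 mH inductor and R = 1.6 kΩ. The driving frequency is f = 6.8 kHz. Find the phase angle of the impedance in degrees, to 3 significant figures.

ω = 2πf = 42730 rad/s
X_L = ωL = 376 Ω
Z = 1600 + j376 Ω
|Z| = √(1600² + 376²) = 1640 Ω
∠Z = arctan(376/1600) = 13.2°

13.2°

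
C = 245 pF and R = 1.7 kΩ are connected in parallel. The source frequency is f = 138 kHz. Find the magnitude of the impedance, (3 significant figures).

ω = 2πf = 867100 rad/s
X_C = 1/(ωC) = 4710 Ω
Parallel: admittances add. Y = 1/R + jωC
Y = (0.000588 + j0.000212) S
|Y| = 0.000625 S → |Z| = 1/|Y| = 1600 Ω, ∠Z = −∠Y = -19.9°

1600 Ω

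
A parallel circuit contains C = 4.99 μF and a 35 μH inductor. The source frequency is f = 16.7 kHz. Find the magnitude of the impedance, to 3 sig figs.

3.98 Ω

ω = 2πf = 104900 rad/s
X_L = ωL = 3.67 Ω
X_C = 1/(ωC) = 1.91 Ω
Parallel: admittances add. Y = 1/(jωL) + jωC
Y = (0 + j0.251) S
|Y| = 0.251 S → |Z| = 1/|Y| = 3.98 Ω, ∠Z = −∠Y = -90.0°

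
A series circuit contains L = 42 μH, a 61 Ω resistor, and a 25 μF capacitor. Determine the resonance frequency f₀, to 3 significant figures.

ω₀ = 1/√(LC) = 1/√(4.2e-05 × 2.5e-05) = 30860 rad/s
f₀ = ω₀/(2π) = 4.91 kHz

4.91 kHz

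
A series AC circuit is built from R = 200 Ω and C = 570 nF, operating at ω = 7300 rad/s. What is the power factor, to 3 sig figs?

X_C = 1/(ωC) = 240 Ω
Z = 200 − j240 Ω
|Z| = √(200² + 240²) = 313 Ω
∠Z = arctan(-240/200) = -50.2°
cos φ = cos(-50.2°) = 0.640

0.640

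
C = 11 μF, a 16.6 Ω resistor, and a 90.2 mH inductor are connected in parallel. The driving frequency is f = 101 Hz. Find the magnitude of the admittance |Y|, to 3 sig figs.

61.1 mS

ω = 2πf = 634.6 rad/s
X_L = ωL = 57.2 Ω
X_C = 1/(ωC) = 143 Ω
Parallel: admittances add. Y = 1/R + 1/(jωL) + jωC
Y = (0.0602 − j0.0105) S
|Y| = 0.0611 S → |Z| = 1/|Y| = 16.4 Ω, ∠Z = −∠Y = 9.88°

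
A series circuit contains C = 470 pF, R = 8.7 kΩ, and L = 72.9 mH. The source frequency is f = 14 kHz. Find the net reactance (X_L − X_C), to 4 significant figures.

-17780 Ω

ω = 2πf = 87960 rad/s
X_L = ωL = 6413 Ω
X_C = 1/(ωC) = 24190 Ω
X = 6413 − 24190 = -17780 Ω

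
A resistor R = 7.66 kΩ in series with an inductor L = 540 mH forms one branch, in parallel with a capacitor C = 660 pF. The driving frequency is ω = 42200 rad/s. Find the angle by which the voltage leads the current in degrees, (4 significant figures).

41.13°

X_L = ωL = 22790 Ω
X_C = 1/(ωC) = 35900 Ω
Branch 1 (R+jX_L): Z₁ = 7660 + j22790 Ω, |Z₁| = 24040 Ω
Branch 2 (−jX_C): Z₂ = −j35900 Ω
Parallel: Z = Z₁Z₂/(Z₁+Z₂), |Z| = 56830 Ω, ∠Z = 41.13°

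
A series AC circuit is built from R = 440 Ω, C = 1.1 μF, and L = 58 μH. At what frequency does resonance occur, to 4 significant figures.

ω₀ = 1/√(LC) = 1/√(5.8e-05 × 1.1e-06) = 125200 rad/s
f₀ = ω₀/(2π) = 19.93 kHz

19.93 kHz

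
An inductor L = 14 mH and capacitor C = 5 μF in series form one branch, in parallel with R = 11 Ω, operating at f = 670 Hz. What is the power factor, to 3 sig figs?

0.720

ω = 2πf = 4210 rad/s
X_L = ωL = 58.9 Ω
X_C = 1/(ωC) = 47.5 Ω
Branch 1: Z₁ = R = 11.0 Ω
Branch 2 (series LC): Z₂ = j(X_L − X_C) = j11.4 Ω
Parallel: Z = Z₁Z₂/(Z₁+Z₂), |Z| = 7.92 Ω, ∠Z = 43.9°
cos φ = cos(43.9°) = 0.720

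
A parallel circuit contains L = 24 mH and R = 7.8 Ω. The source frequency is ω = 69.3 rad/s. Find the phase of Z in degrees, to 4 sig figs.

X_L = ωL = 1.663 Ω
Parallel: admittances add. Y = 1/R + 1/(jωL)
Y = (0.1282 − j0.6013) S
|Y| = 0.6148 S → |Z| = 1/|Y| = 1.627 Ω, ∠Z = −∠Y = 77.96°

77.96°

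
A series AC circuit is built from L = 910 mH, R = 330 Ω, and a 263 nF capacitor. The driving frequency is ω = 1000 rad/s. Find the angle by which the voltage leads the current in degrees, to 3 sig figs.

-83.5°

X_L = ωL = 910 Ω
X_C = 1/(ωC) = 3800 Ω
Net reactance X = X_L − X_C = -2890 Ω
Z = 330 − j2890 Ω
|Z| = √(330² + 2890²) = 2910 Ω
∠Z = arctan(-2890/330) = -83.5°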